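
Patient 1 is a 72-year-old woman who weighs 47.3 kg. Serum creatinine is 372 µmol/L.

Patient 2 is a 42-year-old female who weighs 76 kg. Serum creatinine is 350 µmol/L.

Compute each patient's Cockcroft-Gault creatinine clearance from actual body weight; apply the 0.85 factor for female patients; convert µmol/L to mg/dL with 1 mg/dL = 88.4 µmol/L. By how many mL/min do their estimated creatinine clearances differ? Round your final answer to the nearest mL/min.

13 mL/min

Patient 1: SCr = 372 / 88.4 = 4.208 mg/dL
Patient 1: CrCl = (140 − 72) × 47.3 / (72 × 4.208) × 0.85 = 3216.4 / 302.98 × 0.85 ≈ 9.0 mL/min
Patient 2: SCr = 350 / 88.4 = 3.959 mg/dL
Patient 2: CrCl = (140 − 42) × 76 / (72 × 3.959) × 0.85 = 7448.0 / 285.05 × 0.85 ≈ 22.2 mL/min
|9.0 − 22.2| = 13.2 mL/min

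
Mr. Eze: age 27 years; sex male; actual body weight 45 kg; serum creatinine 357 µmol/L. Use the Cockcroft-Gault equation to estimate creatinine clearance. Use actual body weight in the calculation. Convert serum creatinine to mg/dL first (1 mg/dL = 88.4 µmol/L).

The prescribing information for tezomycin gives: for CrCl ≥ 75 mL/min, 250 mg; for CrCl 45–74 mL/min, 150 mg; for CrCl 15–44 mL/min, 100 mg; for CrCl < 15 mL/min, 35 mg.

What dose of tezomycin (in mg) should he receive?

100 mg

SCr = 357 / 88.4 = 4.038 mg/dL
CrCl = (140 − 27) × 45 / (72 × 4.038) = 5085.0 / 290.74 ≈ 17.5 mL/min
CrCl ≈ 17 mL/min → bracket 15–44 mL/min.
Dose for this bracket: 100 mg.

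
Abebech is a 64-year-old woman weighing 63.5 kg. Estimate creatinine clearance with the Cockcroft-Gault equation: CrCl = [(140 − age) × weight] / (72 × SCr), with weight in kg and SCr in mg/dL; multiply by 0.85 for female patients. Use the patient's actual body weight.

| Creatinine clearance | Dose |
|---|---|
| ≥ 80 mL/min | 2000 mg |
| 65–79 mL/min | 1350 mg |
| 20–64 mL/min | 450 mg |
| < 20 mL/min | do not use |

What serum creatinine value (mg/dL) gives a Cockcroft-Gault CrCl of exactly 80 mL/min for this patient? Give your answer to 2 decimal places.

0.71 mg/dL

Standard dose requires CrCl ≥ 80 mL/min.
Set (140 − 64) × 63.5 × 0.85 / (72 × SCr) = 80
SCr = (140 − 64) × 63.5 × 0.85 / (72 × 80) = 0.712 mg/dL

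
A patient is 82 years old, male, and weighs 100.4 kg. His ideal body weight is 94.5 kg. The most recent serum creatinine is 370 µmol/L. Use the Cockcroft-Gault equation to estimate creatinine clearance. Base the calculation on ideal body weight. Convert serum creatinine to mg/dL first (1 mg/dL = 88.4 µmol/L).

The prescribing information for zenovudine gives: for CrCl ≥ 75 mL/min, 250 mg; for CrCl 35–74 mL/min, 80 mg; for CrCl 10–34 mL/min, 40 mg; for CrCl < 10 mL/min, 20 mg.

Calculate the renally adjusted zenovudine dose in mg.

40 mg

SCr = 370 / 88.4 = 4.186 mg/dL
CrCl = (140 − 82) × 94.5 / (72 × 4.186) = 5481.0 / 301.39 ≈ 18.2 mL/min
CrCl ≈ 18 mL/min → bracket 10–34 mL/min.
Dose for this bracket: 40 mg.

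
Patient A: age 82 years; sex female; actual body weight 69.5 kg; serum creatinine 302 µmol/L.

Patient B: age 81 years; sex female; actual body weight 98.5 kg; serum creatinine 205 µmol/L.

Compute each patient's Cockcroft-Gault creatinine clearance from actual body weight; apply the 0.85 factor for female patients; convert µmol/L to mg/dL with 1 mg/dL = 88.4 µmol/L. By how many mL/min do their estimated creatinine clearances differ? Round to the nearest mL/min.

16 mL/min

Patient A: SCr = 302 / 88.4 = 3.416 mg/dL
Patient A: CrCl = (140 − 82) × 69.5 / (72 × 3.416) × 0.85 = 4031.0 / 245.95 × 0.85 ≈ 13.9 mL/min
Patient B: SCr = 205 / 88.4 = 2.319 mg/dL
Patient B: CrCl = (140 − 81) × 98.5 / (72 × 2.319) × 0.85 = 5811.5 / 166.97 × 0.85 ≈ 29.6 mL/min
|13.9 − 29.6| = 15.7 mL/min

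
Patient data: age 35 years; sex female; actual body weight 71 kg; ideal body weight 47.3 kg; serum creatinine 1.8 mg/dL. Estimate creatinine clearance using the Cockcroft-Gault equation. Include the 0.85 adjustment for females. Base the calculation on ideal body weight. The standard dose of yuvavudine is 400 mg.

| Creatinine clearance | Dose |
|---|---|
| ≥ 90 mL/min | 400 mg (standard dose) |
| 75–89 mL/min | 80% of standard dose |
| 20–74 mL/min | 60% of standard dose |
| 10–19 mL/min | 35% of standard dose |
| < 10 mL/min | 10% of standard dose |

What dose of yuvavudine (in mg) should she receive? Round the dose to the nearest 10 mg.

240 mg

CrCl = (140 − 35) × 47.3 / (72 × 1.8) × 0.85 = 4966.5 / 129.60 × 0.85 ≈ 32.6 mL/min
CrCl ≈ 33 mL/min → bracket 20–74 mL/min.
60% of 400 mg = 240 mg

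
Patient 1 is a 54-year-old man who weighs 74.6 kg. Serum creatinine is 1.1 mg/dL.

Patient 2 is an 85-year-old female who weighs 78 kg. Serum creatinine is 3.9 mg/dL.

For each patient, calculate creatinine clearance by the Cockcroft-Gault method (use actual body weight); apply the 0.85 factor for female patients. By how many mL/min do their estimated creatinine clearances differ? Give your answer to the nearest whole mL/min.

Patient 1: CrCl = (140 − 54) × 74.6 / (72 × 1.1) = 6415.6 / 79.20 ≈ 81.0 mL/min
Patient 2: CrCl = (140 − 85) × 78 / (72 × 3.9) × 0.85 = 4290.0 / 280.80 × 0.85 ≈ 13.0 mL/min
|81.0 − 13.0| = 68.0 mL/min

68 mL/min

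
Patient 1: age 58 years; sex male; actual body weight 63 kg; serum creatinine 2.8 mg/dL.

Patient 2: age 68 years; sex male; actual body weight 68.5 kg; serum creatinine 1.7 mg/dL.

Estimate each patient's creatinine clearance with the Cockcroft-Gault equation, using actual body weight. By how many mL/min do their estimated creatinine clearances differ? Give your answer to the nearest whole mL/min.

Patient 1: CrCl = (140 − 58) × 63 / (72 × 2.8) = 5166.0 / 201.60 ≈ 25.6 mL/min
Patient 2: CrCl = (140 − 68) × 68.5 / (72 × 1.7) = 4932.0 / 122.40 ≈ 40.3 mL/min
|25.6 − 40.3| = 14.7 mL/min

15 mL/min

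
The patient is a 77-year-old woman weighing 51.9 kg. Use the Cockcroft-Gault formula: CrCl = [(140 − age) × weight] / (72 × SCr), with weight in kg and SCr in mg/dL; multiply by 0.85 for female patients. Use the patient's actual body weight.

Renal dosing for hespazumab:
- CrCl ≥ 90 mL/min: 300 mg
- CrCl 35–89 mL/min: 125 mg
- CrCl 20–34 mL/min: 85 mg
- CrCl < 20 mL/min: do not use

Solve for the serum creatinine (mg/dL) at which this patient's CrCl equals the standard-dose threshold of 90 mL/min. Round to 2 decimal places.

Standard dose requires CrCl ≥ 90 mL/min.
Set (140 − 77) × 51.9 × 0.85 / (72 × SCr) = 90
SCr = (140 − 77) × 51.9 × 0.85 / (72 × 90) = 0.429 mg/dL

0.43 mg/dL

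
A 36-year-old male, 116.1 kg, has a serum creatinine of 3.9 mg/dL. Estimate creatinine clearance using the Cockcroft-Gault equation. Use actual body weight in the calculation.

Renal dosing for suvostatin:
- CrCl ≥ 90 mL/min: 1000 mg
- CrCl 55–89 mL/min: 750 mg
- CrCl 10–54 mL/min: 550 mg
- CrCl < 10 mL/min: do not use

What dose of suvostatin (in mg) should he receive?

CrCl = (140 − 36) × 116.1 / (72 × 3.9) = 12074.4 / 280.80 ≈ 43.0 mL/min
CrCl ≈ 43 mL/min → bracket 10–54 mL/min.
Dose for this bracket: 550 mg.

550 mg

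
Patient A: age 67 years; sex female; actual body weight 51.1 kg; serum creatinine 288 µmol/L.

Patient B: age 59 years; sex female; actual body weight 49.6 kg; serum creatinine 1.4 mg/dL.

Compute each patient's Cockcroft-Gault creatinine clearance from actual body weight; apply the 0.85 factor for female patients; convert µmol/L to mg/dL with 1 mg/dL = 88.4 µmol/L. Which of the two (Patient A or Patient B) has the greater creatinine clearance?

Patient B

Patient A: SCr = 288 / 88.4 = 3.258 mg/dL
Patient A: CrCl = (140 − 67) × 51.1 / (72 × 3.258) × 0.85 = 3730.3 / 234.58 × 0.85 ≈ 13.5 mL/min
Patient B: CrCl = (140 − 59) × 49.6 / (72 × 1.4) × 0.85 = 4017.6 / 100.80 × 0.85 ≈ 33.9 mL/min
13.5 vs 33.9 mL/min → Patient B is higher.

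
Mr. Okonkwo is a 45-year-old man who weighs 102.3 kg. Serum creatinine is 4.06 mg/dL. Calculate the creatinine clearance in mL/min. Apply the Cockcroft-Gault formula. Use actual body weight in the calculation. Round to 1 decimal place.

33.2 mL/min

CrCl = (140 − 45) × 102.3 / (72 × 4.06) = 9718.5 / 292.32 ≈ 33.2 mL/min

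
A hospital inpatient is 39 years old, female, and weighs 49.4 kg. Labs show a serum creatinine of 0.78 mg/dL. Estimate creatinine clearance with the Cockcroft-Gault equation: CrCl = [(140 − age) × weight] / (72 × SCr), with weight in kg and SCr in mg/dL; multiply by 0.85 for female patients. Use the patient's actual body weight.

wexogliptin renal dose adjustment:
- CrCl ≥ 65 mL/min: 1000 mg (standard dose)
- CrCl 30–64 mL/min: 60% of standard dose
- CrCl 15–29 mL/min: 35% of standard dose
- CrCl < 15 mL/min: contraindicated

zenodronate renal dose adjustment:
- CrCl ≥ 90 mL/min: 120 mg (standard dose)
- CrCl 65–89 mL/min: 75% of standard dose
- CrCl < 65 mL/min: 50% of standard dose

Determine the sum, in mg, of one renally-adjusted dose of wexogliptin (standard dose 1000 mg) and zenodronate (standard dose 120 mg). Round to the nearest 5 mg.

CrCl = (140 − 39) × 49.4 / (72 × 0.78) × 0.85 = 4989.4 / 56.16 × 0.85 ≈ 75.5 mL/min
CrCl ≈ 76 mL/min.
wexogliptin: ≥ 65 mL/min → 100% of 1000 mg = 1000 mg.
zenodronate: 65–89 mL/min → 75% of 120 mg = 90 mg.
Total = 1000 + 90 = 1090 mg.

1090 mg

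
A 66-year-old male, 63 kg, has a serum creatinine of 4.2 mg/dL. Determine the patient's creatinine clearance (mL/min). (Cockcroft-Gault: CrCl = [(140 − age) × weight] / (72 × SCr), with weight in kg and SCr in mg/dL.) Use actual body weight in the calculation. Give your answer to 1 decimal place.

CrCl = (140 − 66) × 63 / (72 × 4.2) = 4662.0 / 302.40 ≈ 15.4 mL/min

15.4 mL/min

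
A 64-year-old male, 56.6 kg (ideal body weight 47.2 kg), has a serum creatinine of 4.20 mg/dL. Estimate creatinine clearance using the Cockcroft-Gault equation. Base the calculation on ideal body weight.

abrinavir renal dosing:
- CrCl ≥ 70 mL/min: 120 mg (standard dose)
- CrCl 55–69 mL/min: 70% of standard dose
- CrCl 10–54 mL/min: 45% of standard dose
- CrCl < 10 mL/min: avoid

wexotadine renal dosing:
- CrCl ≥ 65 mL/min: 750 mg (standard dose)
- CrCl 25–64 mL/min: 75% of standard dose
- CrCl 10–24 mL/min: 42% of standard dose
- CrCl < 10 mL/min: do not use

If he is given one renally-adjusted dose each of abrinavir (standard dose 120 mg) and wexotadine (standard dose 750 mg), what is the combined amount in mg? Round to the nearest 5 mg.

CrCl = (140 − 64) × 47.2 / (72 × 4.2) = 3587.2 / 302.40 ≈ 11.9 mL/min
CrCl ≈ 12 mL/min.
abrinavir: 10–54 mL/min → 45% of 120 mg = 54 mg.
wexotadine: 10–24 mL/min → 42% of 750 mg = 315 mg.
Total = 54 + 315 = 369 mg.

370 mg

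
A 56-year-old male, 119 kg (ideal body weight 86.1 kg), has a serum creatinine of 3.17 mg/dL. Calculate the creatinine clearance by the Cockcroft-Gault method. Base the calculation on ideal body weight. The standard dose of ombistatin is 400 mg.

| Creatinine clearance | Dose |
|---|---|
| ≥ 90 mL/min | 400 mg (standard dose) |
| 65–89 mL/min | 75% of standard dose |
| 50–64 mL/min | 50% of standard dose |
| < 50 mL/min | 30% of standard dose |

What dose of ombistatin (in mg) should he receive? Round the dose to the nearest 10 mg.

CrCl = (140 − 56) × 86.1 / (72 × 3.17) = 7232.4 / 228.24 ≈ 31.7 mL/min
CrCl ≈ 32 mL/min → bracket < 50 mL/min.
30% of 400 mg = 120 mg

120 mg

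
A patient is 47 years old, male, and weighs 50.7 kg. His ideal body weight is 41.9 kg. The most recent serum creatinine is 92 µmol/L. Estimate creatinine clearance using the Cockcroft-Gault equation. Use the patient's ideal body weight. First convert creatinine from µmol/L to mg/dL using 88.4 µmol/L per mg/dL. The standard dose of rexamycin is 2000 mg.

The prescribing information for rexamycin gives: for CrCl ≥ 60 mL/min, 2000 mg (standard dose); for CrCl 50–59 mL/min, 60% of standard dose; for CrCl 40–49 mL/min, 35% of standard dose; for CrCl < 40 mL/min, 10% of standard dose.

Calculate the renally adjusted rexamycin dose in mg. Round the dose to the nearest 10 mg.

1200 mg

SCr = 92 / 88.4 = 1.041 mg/dL
CrCl = (140 − 47) × 41.9 / (72 × 1.041) = 3896.7 / 74.95 ≈ 52.0 mL/min
CrCl ≈ 52 mL/min → bracket 50–59 mL/min.
60% of 2000 mg = 1200 mg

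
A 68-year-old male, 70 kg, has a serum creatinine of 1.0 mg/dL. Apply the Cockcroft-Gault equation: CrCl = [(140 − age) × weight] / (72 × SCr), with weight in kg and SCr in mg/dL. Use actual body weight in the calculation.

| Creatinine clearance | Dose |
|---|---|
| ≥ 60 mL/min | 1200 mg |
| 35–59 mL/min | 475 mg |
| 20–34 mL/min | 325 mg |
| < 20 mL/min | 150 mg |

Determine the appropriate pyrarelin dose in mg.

1200 mg

CrCl = (140 − 68) × 70 / (72 × 1) = 5040.0 / 72.00 ≈ 70.0 mL/min
CrCl ≈ 70 mL/min → bracket ≥ 60 mL/min.
Dose for this bracket: 1200 mg.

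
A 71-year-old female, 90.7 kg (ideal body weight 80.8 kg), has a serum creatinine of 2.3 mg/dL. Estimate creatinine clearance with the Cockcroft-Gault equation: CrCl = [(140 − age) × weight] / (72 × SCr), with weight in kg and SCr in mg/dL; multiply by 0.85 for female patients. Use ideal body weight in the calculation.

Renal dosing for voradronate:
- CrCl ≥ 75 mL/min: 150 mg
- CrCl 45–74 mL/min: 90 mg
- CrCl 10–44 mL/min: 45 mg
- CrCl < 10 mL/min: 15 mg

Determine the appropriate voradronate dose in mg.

CrCl = (140 − 71) × 80.8 / (72 × 2.3) × 0.85 = 5575.2 / 165.60 × 0.85 ≈ 28.6 mL/min
CrCl ≈ 29 mL/min → bracket 10–44 mL/min.
Dose for this bracket: 45 mg.

45 mg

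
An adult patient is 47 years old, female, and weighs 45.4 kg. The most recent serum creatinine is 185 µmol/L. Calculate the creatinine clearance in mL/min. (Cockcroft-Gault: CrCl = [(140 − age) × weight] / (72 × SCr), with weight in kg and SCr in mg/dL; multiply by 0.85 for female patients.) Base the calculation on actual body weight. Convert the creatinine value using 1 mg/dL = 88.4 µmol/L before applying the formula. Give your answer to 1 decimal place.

SCr = 185 / 88.4 = 2.093 mg/dL
CrCl = (140 − 47) × 45.4 / (72 × 2.093) × 0.85 = 4222.2 / 150.70 × 0.85 ≈ 23.8 mL/min

23.8 mL/min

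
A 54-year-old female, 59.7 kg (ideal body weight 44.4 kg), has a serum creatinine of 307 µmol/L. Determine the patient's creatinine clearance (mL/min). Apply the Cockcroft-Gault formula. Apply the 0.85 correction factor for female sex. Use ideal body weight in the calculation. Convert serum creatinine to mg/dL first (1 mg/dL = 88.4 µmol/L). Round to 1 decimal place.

13.0 mL/min

SCr = 307 / 88.4 = 3.473 mg/dL
CrCl = (140 − 54) × 44.4 / (72 × 3.473) × 0.85 = 3818.4 / 250.06 × 0.85 ≈ 13.0 mL/min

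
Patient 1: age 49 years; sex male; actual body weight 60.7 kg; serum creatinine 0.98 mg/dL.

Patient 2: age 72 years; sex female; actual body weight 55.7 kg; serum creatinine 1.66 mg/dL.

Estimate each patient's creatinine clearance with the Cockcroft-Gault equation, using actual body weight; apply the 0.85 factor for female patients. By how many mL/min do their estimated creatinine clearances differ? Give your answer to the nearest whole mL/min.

Patient 1: CrCl = (140 − 49) × 60.7 / (72 × 0.98) = 5523.7 / 70.56 ≈ 78.3 mL/min
Patient 2: CrCl = (140 − 72) × 55.7 / (72 × 1.66) × 0.85 = 3787.6 / 119.52 × 0.85 ≈ 26.9 mL/min
|78.3 − 26.9| = 51.4 mL/min

51 mL/min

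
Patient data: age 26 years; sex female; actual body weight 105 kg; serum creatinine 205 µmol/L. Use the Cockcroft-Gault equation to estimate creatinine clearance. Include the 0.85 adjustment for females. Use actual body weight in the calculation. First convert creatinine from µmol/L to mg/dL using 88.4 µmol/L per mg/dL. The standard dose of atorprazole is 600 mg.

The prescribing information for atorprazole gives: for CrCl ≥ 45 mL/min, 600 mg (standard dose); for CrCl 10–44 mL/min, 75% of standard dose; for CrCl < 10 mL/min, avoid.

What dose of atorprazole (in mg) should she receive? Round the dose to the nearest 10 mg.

600 mg

SCr = 205 / 88.4 = 2.319 mg/dL
CrCl = (140 − 26) × 105 / (72 × 2.319) × 0.85 = 11970.0 / 166.97 × 0.85 ≈ 60.9 mL/min
CrCl ≈ 61 mL/min → bracket ≥ 45 mL/min.
100% of 600 mg = 600 mg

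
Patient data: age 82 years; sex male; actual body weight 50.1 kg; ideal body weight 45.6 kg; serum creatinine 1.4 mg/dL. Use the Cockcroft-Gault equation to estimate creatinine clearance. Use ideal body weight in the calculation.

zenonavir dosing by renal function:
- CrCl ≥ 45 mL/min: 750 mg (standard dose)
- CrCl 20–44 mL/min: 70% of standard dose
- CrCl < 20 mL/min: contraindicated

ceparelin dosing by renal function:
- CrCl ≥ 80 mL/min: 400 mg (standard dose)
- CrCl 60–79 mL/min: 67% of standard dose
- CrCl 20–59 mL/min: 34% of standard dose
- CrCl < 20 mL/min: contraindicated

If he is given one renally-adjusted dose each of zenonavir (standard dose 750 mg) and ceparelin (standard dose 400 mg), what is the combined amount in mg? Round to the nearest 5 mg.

660 mg

CrCl = (140 − 82) × 45.6 / (72 × 1.4) = 2644.8 / 100.80 ≈ 26.2 mL/min
CrCl ≈ 26 mL/min.
zenonavir: 20–44 mL/min → 70% of 750 mg = 525 mg.
ceparelin: 20–59 mL/min → 34% of 400 mg = 136 mg.
Total = 525 + 136 = 661 mg.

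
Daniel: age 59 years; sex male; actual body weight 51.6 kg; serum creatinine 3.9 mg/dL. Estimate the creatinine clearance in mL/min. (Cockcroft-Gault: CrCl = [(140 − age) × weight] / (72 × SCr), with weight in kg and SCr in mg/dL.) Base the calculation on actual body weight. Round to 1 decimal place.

14.9 mL/min

CrCl = (140 − 59) × 51.6 / (72 × 3.9) = 4179.6 / 280.80 ≈ 14.9 mL/min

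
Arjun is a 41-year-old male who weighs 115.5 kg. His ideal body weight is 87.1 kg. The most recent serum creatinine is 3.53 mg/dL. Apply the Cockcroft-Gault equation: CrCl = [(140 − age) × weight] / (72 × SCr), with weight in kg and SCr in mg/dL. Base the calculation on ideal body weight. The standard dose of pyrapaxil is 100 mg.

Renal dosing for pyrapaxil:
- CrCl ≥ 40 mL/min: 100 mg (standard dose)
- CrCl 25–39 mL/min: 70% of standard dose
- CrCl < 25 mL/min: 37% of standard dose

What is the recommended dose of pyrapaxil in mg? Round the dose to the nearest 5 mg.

CrCl = (140 − 41) × 87.1 / (72 × 3.53) = 8622.9 / 254.16 ≈ 33.9 mL/min
CrCl ≈ 34 mL/min → bracket 25–39 mL/min.
70% of 100 mg = 70 mg

70 mg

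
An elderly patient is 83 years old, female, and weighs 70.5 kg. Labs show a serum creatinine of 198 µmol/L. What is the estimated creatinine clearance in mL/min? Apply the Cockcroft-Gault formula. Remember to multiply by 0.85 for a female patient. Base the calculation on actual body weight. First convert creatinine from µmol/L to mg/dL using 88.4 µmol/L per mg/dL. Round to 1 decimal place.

21.2 mL/min

SCr = 198 / 88.4 = 2.24 mg/dL
CrCl = (140 − 83) × 70.5 / (72 × 2.24) × 0.85 = 4018.5 / 161.28 × 0.85 ≈ 21.2 mL/min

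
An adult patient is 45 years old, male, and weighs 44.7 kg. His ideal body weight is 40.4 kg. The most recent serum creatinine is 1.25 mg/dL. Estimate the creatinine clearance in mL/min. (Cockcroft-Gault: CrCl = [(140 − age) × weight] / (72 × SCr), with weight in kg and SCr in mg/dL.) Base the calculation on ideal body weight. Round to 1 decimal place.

42.6 mL/min

CrCl = (140 − 45) × 40.4 / (72 × 1.25) = 3838.0 / 90.00 ≈ 42.6 mL/min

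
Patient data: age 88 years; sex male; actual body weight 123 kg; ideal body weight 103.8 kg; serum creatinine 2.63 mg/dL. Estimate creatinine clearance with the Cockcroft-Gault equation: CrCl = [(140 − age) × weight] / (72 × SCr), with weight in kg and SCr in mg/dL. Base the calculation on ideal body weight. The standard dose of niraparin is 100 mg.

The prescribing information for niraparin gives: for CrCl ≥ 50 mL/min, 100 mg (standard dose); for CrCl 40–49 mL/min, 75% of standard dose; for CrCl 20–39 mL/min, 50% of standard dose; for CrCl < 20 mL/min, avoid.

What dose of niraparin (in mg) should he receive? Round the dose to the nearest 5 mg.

50 mg

CrCl = (140 − 88) × 103.8 / (72 × 2.63) = 5397.6 / 189.36 ≈ 28.5 mL/min
CrCl ≈ 29 mL/min → bracket 20–39 mL/min.
50% of 100 mg = 50 mg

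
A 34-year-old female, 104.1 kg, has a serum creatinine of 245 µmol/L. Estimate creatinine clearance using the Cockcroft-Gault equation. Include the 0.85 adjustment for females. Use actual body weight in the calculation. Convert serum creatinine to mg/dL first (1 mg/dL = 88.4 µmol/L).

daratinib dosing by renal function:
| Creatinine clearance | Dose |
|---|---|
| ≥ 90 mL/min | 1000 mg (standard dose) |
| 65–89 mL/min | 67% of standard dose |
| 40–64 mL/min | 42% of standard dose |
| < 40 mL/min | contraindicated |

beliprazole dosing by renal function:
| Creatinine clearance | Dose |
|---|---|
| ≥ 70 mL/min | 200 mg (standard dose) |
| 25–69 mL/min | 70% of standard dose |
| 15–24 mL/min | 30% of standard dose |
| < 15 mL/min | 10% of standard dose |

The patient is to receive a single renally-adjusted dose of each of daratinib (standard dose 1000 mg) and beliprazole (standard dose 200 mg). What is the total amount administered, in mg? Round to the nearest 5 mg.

SCr = 245 / 88.4 = 2.771 mg/dL
CrCl = (140 − 34) × 104.1 / (72 × 2.771) × 0.85 = 11034.6 / 199.51 × 0.85 ≈ 47.0 mL/min
CrCl ≈ 47 mL/min.
daratinib: 40–64 mL/min → 42% of 1000 mg = 420 mg.
beliprazole: 25–69 mL/min → 70% of 200 mg = 140 mg.
Total = 420 + 140 = 560 mg.

560 mg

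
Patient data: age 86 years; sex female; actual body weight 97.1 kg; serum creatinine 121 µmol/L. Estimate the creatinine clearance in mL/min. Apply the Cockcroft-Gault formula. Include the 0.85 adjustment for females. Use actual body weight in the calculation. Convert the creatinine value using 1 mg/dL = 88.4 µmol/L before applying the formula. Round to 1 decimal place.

SCr = 121 / 88.4 = 1.369 mg/dL
CrCl = (140 − 86) × 97.1 / (72 × 1.369) × 0.85 = 5243.4 / 98.57 × 0.85 ≈ 45.2 mL/min

45.2 mL/min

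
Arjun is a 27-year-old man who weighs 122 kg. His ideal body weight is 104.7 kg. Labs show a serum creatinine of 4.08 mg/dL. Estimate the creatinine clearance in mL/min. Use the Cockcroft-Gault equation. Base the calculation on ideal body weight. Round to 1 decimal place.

CrCl = (140 − 27) × 104.7 / (72 × 4.08) = 11831.1 / 293.76 ≈ 40.3 mL/min

40.3 mL/min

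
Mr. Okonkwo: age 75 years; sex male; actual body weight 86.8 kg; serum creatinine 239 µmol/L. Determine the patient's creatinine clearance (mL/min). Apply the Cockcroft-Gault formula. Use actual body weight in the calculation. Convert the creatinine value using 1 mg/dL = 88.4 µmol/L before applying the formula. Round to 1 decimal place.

29.0 mL/min

SCr = 239 / 88.4 = 2.704 mg/dL
CrCl = (140 − 75) × 86.8 / (72 × 2.704) = 5642.0 / 194.69 ≈ 29.0 mL/min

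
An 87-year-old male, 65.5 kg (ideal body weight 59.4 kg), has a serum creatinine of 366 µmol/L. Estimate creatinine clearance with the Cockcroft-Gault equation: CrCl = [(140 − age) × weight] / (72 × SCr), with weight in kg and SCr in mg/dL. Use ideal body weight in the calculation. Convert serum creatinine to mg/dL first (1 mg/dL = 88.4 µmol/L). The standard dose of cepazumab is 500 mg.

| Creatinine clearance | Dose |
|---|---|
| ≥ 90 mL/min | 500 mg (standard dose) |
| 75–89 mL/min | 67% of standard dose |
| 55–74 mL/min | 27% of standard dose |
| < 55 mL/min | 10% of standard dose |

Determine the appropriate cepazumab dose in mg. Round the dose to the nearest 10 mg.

SCr = 366 / 88.4 = 4.14 mg/dL
CrCl = (140 − 87) × 59.4 / (72 × 4.14) = 3148.2 / 298.08 ≈ 10.6 mL/min
CrCl ≈ 11 mL/min → bracket < 55 mL/min.
10% of 500 mg = 50 mg

50 mg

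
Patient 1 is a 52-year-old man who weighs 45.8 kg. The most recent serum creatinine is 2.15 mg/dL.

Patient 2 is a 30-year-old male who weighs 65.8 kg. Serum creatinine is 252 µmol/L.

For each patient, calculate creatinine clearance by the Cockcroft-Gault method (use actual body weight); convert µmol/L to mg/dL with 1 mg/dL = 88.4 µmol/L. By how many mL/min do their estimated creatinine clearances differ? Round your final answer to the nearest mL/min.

Patient 1: CrCl = (140 − 52) × 45.8 / (72 × 2.15) = 4030.4 / 154.80 ≈ 26.0 mL/min
Patient 2: SCr = 252 / 88.4 = 2.851 mg/dL
Patient 2: CrCl = (140 − 30) × 65.8 / (72 × 2.851) = 7238.0 / 205.27 ≈ 35.3 mL/min
|26.0 − 35.3| = 9.3 mL/min

9 mL/min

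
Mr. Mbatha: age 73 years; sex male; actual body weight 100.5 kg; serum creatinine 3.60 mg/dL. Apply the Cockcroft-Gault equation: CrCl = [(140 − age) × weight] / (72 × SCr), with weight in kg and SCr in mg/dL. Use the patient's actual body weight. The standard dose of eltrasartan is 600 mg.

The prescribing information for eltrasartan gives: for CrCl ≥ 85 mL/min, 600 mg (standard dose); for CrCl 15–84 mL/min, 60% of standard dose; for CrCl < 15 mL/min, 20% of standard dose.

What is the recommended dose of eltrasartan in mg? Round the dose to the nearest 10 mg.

CrCl = (140 − 73) × 100.5 / (72 × 3.6) = 6733.5 / 259.20 ≈ 26.0 mL/min
CrCl ≈ 26 mL/min → bracket 15–84 mL/min.
60% of 600 mg = 360 mg

360 mg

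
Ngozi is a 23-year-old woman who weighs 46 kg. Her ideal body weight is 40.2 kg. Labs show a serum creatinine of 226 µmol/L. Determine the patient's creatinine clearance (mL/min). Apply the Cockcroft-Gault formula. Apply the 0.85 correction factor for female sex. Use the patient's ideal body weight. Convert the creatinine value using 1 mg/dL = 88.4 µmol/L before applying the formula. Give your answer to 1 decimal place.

21.7 mL/min

SCr = 226 / 88.4 = 2.557 mg/dL
CrCl = (140 − 23) × 40.2 / (72 × 2.557) × 0.85 = 4703.4 / 184.10 × 0.85 ≈ 21.7 mL/min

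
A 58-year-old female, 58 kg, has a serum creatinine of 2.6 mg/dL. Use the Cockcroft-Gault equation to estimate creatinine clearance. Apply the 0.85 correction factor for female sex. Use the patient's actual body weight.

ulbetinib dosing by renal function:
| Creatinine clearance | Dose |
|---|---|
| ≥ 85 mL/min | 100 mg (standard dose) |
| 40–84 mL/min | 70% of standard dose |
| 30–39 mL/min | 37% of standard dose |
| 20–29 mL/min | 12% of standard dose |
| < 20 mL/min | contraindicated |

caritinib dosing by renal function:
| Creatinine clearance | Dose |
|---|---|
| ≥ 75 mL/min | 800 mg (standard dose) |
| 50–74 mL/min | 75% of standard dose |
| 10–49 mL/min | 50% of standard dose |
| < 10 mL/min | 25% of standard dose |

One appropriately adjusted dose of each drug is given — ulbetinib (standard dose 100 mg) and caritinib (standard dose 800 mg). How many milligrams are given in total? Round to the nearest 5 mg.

410 mg

CrCl = (140 − 58) × 58 / (72 × 2.6) × 0.85 = 4756.0 / 187.20 × 0.85 ≈ 21.6 mL/min
CrCl ≈ 22 mL/min.
ulbetinib: 20–29 mL/min → 12% of 100 mg = 12 mg.
caritinib: 10–49 mL/min → 50% of 800 mg = 400 mg.
Total = 12 + 400 = 412 mg.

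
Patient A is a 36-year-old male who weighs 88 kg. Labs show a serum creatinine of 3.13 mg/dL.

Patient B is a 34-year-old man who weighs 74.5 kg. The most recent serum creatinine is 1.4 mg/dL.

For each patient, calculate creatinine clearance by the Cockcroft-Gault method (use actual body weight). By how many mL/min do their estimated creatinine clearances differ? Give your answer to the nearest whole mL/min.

38 mL/min

Patient A: CrCl = (140 − 36) × 88 / (72 × 3.13) = 9152.0 / 225.36 ≈ 40.6 mL/min
Patient B: CrCl = (140 − 34) × 74.5 / (72 × 1.4) = 7897.0 / 100.80 ≈ 78.3 mL/min
|40.6 − 78.3| = 37.7 mL/min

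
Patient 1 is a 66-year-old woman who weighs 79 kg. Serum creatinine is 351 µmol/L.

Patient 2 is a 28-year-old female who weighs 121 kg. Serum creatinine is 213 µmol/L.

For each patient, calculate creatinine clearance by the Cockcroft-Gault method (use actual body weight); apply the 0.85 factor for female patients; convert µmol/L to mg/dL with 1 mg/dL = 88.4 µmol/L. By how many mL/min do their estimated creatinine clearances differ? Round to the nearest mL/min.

Patient 1: SCr = 351 / 88.4 = 3.971 mg/dL
Patient 1: CrCl = (140 − 66) × 79 / (72 × 3.971) × 0.85 = 5846.0 / 285.91 × 0.85 ≈ 17.4 mL/min
Patient 2: SCr = 213 / 88.4 = 2.41 mg/dL
Patient 2: CrCl = (140 − 28) × 121 / (72 × 2.41) × 0.85 = 13552.0 / 173.52 × 0.85 ≈ 66.4 mL/min
|17.4 − 66.4| = 49.0 mL/min

49 mL/min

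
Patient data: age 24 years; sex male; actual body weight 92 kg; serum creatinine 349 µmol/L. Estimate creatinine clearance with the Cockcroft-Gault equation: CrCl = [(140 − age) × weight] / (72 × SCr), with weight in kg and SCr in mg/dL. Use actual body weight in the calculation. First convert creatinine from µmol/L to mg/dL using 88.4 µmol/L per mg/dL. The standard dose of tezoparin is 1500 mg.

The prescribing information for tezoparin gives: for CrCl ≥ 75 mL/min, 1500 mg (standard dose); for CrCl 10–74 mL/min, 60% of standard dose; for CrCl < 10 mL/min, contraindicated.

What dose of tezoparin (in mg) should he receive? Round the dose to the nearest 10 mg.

SCr = 349 / 88.4 = 3.948 mg/dL
CrCl = (140 − 24) × 92 / (72 × 3.948) = 10672.0 / 284.26 ≈ 37.5 mL/min
CrCl ≈ 38 mL/min → bracket 10–74 mL/min.
60% of 1500 mg = 900 mg

900 mg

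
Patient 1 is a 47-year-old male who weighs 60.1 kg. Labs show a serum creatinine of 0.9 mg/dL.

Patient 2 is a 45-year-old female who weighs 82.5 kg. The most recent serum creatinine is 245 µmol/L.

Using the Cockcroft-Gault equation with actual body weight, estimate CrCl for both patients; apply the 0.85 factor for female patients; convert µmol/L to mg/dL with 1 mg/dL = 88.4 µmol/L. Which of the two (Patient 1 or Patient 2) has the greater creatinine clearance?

Patient 1

Patient 1: CrCl = (140 − 47) × 60.1 / (72 × 0.9) = 5589.3 / 64.80 ≈ 86.3 mL/min
Patient 2: SCr = 245 / 88.4 = 2.771 mg/dL
Patient 2: CrCl = (140 − 45) × 82.5 / (72 × 2.771) × 0.85 = 7837.5 / 199.51 × 0.85 ≈ 33.4 mL/min
86.3 vs 33.4 mL/min → Patient 1 is higher.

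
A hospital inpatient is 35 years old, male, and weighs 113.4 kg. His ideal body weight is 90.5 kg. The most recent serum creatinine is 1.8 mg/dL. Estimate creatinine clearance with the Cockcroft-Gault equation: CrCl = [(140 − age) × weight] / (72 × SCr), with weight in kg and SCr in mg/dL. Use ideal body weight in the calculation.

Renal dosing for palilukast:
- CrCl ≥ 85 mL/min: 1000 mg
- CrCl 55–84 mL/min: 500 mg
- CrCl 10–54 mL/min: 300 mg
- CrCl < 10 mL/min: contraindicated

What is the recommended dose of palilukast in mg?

CrCl = (140 − 35) × 90.5 / (72 × 1.8) = 9502.5 / 129.60 ≈ 73.3 mL/min
CrCl ≈ 73 mL/min → bracket 55–84 mL/min.
Dose for this bracket: 500 mg.

500 mg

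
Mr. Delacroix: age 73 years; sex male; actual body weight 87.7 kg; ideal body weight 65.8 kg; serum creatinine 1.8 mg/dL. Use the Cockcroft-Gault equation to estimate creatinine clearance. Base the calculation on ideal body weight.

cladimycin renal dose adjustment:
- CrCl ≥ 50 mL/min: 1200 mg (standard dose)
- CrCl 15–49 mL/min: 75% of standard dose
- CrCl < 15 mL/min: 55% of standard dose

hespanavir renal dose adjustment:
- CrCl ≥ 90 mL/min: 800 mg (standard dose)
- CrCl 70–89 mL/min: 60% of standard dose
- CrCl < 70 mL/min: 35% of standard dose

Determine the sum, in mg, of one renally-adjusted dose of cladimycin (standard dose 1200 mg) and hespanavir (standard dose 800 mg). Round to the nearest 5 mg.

1180 mg

CrCl = (140 − 73) × 65.8 / (72 × 1.8) = 4408.6 / 129.60 ≈ 34.0 mL/min
CrCl ≈ 34 mL/min.
cladimycin: 15–49 mL/min → 75% of 1200 mg = 900 mg.
hespanavir: < 70 mL/min → 35% of 800 mg = 280 mg.
Total = 900 + 280 = 1180 mg.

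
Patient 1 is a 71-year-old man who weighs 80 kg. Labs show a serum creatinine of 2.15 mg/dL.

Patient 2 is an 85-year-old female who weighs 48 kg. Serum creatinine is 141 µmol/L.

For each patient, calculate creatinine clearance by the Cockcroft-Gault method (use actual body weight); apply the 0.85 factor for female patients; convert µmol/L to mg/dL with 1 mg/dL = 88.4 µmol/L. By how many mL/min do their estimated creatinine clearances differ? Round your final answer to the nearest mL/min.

16 mL/min

Patient 1: CrCl = (140 − 71) × 80 / (72 × 2.15) = 5520.0 / 154.80 ≈ 35.7 mL/min
Patient 2: SCr = 141 / 88.4 = 1.595 mg/dL
Patient 2: CrCl = (140 − 85) × 48 / (72 × 1.595) × 0.85 = 2640.0 / 114.84 × 0.85 ≈ 19.5 mL/min
|35.7 − 19.5| = 16.2 mL/min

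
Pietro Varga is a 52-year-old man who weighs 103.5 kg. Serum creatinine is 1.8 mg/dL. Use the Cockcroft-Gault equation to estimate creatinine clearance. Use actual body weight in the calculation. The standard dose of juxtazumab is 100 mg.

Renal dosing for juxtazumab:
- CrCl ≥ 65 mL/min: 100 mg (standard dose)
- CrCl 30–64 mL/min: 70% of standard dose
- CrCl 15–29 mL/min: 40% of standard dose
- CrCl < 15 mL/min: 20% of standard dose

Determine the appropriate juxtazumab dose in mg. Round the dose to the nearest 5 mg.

CrCl = (140 − 52) × 103.5 / (72 × 1.8) = 9108.0 / 129.60 ≈ 70.3 mL/min
CrCl ≈ 70 mL/min → bracket ≥ 65 mL/min.
100% of 100 mg = 100 mg

100 mg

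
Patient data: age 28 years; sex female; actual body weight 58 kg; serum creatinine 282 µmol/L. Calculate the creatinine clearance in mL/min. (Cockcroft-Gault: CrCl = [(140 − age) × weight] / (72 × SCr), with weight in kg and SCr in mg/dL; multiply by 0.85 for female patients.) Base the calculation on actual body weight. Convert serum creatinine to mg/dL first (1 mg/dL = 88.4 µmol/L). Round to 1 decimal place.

24.0 mL/min

SCr = 282 / 88.4 = 3.19 mg/dL
CrCl = (140 − 28) × 58 / (72 × 3.19) × 0.85 = 6496.0 / 229.68 × 0.85 ≈ 24.0 mL/min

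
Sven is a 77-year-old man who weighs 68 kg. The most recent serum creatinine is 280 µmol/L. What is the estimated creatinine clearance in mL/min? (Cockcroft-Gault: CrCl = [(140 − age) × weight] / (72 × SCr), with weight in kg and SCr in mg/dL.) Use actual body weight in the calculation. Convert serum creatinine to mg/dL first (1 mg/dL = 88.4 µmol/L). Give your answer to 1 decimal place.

18.8 mL/min

SCr = 280 / 88.4 = 3.167 mg/dL
CrCl = (140 − 77) × 68 / (72 × 3.167) = 4284.0 / 228.02 ≈ 18.8 mL/min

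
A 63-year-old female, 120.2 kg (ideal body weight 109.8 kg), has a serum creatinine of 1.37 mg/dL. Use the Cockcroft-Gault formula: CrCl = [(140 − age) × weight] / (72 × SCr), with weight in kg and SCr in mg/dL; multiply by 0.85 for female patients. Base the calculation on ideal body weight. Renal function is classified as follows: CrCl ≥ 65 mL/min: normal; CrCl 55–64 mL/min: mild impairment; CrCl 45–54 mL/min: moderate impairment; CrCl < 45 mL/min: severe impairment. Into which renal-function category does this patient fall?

normal

CrCl = (140 − 63) × 109.8 / (72 × 1.37) × 0.85 = 8454.6 / 98.64 × 0.85 ≈ 72.9 mL/min
73 mL/min falls in the 'normal' range.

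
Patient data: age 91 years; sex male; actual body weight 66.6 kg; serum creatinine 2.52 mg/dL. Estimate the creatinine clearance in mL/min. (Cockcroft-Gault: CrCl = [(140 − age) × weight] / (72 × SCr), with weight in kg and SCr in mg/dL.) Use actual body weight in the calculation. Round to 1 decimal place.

18.0 mL/min

CrCl = (140 − 91) × 66.6 / (72 × 2.52) = 3263.4 / 181.44 ≈ 18.0 mL/min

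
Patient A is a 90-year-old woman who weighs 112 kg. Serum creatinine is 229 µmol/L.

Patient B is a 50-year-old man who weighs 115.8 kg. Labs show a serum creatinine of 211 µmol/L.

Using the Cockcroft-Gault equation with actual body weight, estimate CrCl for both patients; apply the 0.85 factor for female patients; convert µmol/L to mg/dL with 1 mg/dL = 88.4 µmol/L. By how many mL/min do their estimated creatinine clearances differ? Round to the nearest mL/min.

35 mL/min

Patient A: SCr = 229 / 88.4 = 2.59 mg/dL
Patient A: CrCl = (140 − 90) × 112 / (72 × 2.59) × 0.85 = 5600.0 / 186.48 × 0.85 ≈ 25.5 mL/min
Patient B: SCr = 211 / 88.4 = 2.387 mg/dL
Patient B: CrCl = (140 − 50) × 115.8 / (72 × 2.387) = 10422.0 / 171.86 ≈ 60.6 mL/min
|25.5 − 60.6| = 35.1 mL/min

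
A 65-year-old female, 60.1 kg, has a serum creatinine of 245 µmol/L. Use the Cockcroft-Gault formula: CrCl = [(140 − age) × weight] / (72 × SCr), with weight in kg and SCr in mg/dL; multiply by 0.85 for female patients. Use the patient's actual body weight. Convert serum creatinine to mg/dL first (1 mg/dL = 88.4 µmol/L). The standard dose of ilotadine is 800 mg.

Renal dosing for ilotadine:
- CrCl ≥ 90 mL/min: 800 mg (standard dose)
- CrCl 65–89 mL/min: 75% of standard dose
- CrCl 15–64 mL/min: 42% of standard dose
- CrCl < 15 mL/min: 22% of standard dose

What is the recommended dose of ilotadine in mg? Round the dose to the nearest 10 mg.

SCr = 245 / 88.4 = 2.771 mg/dL
CrCl = (140 − 65) × 60.1 / (72 × 2.771) × 0.85 = 4507.5 / 199.51 × 0.85 ≈ 19.2 mL/min
CrCl ≈ 19 mL/min → bracket 15–64 mL/min.
42% of 800 mg = 336 mg → 340 mg

340 mg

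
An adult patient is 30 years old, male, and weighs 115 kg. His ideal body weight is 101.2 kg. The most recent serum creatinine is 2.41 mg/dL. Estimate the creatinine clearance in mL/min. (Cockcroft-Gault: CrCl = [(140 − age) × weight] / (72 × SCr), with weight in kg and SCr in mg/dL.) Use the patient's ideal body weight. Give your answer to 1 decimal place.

CrCl = (140 − 30) × 101.2 / (72 × 2.41) = 11132.0 / 173.52 ≈ 64.2 mL/min

64.2 mL/min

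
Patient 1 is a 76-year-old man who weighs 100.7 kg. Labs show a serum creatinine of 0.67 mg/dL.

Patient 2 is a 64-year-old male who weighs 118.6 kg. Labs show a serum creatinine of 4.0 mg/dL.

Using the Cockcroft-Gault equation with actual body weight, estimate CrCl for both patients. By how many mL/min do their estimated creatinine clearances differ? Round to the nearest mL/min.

Patient 1: CrCl = (140 − 76) × 100.7 / (72 × 0.67) = 6444.8 / 48.24 ≈ 133.6 mL/min
Patient 2: CrCl = (140 − 64) × 118.6 / (72 × 4) = 9013.6 / 288.00 ≈ 31.3 mL/min
|133.6 − 31.3| = 102.3 mL/min

102 mL/min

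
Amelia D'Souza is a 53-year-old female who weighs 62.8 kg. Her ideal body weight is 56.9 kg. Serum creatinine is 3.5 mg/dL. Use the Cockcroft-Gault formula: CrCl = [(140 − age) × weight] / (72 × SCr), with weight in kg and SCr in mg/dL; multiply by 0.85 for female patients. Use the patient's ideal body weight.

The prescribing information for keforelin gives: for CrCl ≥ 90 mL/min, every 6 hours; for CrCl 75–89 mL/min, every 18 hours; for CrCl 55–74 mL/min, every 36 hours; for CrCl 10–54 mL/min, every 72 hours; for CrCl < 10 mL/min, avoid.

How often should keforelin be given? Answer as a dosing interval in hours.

CrCl = (140 − 53) × 56.9 / (72 × 3.5) × 0.85 = 4950.3 / 252.00 × 0.85 ≈ 16.7 mL/min
CrCl ≈ 17 mL/min → bracket 10–54 mL/min → every 72 hours.

every 72 hours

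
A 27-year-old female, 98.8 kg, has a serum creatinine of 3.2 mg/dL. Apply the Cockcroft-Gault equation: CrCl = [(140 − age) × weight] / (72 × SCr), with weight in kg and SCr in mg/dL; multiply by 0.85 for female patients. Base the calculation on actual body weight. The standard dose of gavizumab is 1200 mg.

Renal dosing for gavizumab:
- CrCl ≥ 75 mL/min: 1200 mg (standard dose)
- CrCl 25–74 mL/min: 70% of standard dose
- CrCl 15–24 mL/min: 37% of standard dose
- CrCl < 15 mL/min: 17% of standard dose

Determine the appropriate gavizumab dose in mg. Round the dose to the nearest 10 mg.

840 mg

CrCl = (140 − 27) × 98.8 / (72 × 3.2) × 0.85 = 11164.4 / 230.40 × 0.85 ≈ 41.2 mL/min
CrCl ≈ 41 mL/min → bracket 25–74 mL/min.
70% of 1200 mg = 840 mg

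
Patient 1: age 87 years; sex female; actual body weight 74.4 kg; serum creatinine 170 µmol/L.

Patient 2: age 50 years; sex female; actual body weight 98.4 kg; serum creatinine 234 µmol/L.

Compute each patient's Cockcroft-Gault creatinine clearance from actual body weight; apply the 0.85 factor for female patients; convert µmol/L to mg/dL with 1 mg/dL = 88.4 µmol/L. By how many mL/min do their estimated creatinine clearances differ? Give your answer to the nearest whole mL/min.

15 mL/min

Patient 1: SCr = 170 / 88.4 = 1.923 mg/dL
Patient 1: CrCl = (140 − 87) × 74.4 / (72 × 1.923) × 0.85 = 3943.2 / 138.46 × 0.85 ≈ 24.2 mL/min
Patient 2: SCr = 234 / 88.4 = 2.647 mg/dL
Patient 2: CrCl = (140 − 50) × 98.4 / (72 × 2.647) × 0.85 = 8856.0 / 190.58 × 0.85 ≈ 39.5 mL/min
|24.2 − 39.5| = 15.3 mL/min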